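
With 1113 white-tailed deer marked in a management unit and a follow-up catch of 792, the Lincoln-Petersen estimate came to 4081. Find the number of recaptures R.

R = 216

From N = M·C/R: R = M·C / N = 1113·792 / 4081 = 881496 / 4081 = 216.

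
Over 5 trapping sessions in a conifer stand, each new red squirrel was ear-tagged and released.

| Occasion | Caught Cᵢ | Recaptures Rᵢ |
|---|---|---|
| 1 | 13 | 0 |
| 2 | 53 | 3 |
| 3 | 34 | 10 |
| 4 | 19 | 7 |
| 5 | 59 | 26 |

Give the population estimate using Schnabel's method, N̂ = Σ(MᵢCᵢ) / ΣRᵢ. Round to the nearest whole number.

Marked at large before each occasion: Mᵢ = Σⱼ<ᵢ (Cⱼ − Rⱼ) → M1=0, M2=13, M3=63, M4=87, M5=99
Σ MᵢCᵢ = 0·13 + 13·53 + 63·34 + 87·19 + 99·59 = 0 + 689 + 2142 + 1653 + 5841 = 10325
Σ Rᵢ = 0 + 3 + 10 + 7 + 26 = 46
N̂ = 10325 / 46 ≈ 224.46 → 224

N ≈ 224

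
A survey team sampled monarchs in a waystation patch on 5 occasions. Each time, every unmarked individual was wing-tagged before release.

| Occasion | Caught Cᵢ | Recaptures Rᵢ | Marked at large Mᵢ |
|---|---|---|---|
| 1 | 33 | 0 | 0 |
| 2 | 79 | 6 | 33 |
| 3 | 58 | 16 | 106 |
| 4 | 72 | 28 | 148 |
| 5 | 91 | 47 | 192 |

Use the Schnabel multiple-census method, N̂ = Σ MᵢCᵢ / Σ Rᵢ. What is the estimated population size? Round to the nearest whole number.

Σ MᵢCᵢ = 0·33 + 33·79 + 106·58 + 148·72 + 192·91 = 0 + 2607 + 6148 + 10656 + 17472 = 36883
Σ Rᵢ = 0 + 6 + 16 + 28 + 47 = 97
N̂ = 36883 / 97 ≈ 380.2 → 380

N ≈ 380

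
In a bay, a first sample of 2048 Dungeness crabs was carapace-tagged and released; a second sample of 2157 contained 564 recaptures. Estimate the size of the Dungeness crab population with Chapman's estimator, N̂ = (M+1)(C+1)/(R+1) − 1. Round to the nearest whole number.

N ≈ 7825

N̂ = (2048+1)(2157+1)/(564+1) − 1 = 2049·2158/565 − 1
= 4421742/565 − 1 ≈ 7826.1 − 1 ≈ 7825.1 → 7825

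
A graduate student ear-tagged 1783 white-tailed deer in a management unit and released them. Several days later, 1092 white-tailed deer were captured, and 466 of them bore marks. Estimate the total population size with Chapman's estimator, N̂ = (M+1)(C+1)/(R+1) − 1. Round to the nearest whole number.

N ≈ 4174

N̂ = (1783+1)(1092+1)/(466+1) − 1 = 1784·1093/467 − 1
= 1949912/467 − 1 ≈ 4175.4 − 1 ≈ 4174.4 → 4174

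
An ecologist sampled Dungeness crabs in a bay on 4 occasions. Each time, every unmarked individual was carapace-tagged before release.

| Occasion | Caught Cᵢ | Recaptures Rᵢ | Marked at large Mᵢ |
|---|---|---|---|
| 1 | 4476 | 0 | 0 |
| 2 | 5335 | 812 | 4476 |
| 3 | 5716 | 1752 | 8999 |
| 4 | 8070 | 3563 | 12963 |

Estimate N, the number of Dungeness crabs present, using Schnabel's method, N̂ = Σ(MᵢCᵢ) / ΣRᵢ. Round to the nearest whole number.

Σ MᵢCᵢ = 0·4476 + 4476·5335 + 8999·5716 + 12963·8070 = 0 + 23879460 + 51438284 + 104611410 = 179929154
Σ Rᵢ = 0 + 812 + 1752 + 3563 = 6127
N̂ = 179929154 / 6127 ≈ 29366.6 → 29367

N ≈ 29,367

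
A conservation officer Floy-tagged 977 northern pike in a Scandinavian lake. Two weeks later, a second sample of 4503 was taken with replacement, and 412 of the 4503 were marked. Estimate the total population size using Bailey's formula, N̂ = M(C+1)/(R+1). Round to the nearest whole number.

N ≈ 10,655

N̂ = 977·(4503+1)/(412+1) = 977·4504/413 = 4400408/413 ≈ 10654.7 → 10655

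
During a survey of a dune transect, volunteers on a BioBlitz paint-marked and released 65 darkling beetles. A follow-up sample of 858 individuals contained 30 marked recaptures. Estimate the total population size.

N = 1859

N = (65 × 858) / 30 = 55770 / 30 = 1859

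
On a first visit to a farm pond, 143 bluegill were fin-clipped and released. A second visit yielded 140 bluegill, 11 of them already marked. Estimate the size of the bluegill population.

N = 1820

N = (143 × 140) / 11 = 20020 / 11 = 1820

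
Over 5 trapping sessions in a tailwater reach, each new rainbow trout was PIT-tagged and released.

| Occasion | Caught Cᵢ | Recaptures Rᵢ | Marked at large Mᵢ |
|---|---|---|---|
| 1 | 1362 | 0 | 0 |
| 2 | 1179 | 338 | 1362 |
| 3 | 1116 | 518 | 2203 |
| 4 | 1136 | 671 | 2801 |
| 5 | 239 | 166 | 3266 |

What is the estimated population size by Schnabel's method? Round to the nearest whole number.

Σ MᵢCᵢ = 0·1362 + 1362·1179 + 2203·1116 + 2801·1136 + 3266·239 = 0 + 1605798 + 2458548 + 3181936 + 780574 = 8026856
Σ Rᵢ = 0 + 338 + 518 + 671 + 166 = 1693
N̂ = 8026856 / 1693 ≈ 4741.2 → 4741

N ≈ 4741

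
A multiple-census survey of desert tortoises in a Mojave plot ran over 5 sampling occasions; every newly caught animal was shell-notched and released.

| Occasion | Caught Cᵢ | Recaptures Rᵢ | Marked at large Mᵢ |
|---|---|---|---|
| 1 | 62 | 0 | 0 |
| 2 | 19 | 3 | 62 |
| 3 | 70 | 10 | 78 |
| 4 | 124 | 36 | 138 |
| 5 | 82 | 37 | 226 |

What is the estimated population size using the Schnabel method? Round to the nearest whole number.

Σ MᵢCᵢ = 0·62 + 62·19 + 78·70 + 138·124 + 226·82 = 0 + 1178 + 5460 + 17112 + 18532 = 42282
Σ Rᵢ = 0 + 3 + 10 + 36 + 37 = 86
N̂ = 42282 / 86 ≈ 491.7 → 492

N ≈ 492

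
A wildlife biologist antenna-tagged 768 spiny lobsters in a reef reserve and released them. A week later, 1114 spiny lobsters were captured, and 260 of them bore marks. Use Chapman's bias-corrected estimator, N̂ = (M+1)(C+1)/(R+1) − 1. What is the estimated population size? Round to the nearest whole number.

N̂ = (768+1)(1114+1)/(260+1) − 1 = 769·1115/261 − 1
= 857435/261 − 1 ≈ 3285.2 − 1 ≈ 3284.2 → 3284

N ≈ 3284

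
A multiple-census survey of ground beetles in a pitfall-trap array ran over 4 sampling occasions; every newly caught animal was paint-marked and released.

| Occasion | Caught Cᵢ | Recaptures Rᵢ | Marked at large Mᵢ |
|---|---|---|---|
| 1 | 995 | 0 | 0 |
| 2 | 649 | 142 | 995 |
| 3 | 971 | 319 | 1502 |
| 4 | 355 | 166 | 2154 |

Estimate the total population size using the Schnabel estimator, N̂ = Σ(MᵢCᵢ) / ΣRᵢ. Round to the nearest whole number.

N ≈ 4576

Σ MᵢCᵢ = 0·995 + 995·649 + 1502·971 + 2154·355 = 0 + 645755 + 1458442 + 764670 = 2868867
Σ Rᵢ = 0 + 142 + 319 + 166 = 627
N̂ = 2868867 / 627 ≈ 4575.5 → 4576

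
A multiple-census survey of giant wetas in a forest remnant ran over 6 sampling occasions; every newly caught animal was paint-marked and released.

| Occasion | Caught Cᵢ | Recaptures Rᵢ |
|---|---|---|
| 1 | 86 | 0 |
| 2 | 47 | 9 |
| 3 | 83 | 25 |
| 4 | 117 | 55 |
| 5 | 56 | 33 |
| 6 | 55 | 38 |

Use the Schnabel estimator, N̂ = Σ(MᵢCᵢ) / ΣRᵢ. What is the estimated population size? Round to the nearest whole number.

N ≈ 400

Marked at large before each occasion: Mᵢ = Σⱼ<ᵢ (Cⱼ − Rⱼ) → M1=0, M2=86, M3=124, M4=182, M5=244, M6=267
Σ MᵢCᵢ = 0·86 + 86·47 + 124·83 + 182·117 + 244·56 + 267·55 = 0 + 4042 + 10292 + 21294 + 13664 + 14685 = 63977
Σ Rᵢ = 0 + 9 + 25 + 55 + 33 + 38 = 160
N̂ = 63977 / 160 ≈ 399.9 → 400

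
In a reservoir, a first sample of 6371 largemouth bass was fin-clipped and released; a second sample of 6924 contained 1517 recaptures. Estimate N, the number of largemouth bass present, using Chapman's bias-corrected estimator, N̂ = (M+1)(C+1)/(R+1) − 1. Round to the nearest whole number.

N̂ = (6371+1)(6924+1)/(1517+1) − 1 = 6372·6925/1518 − 1
= 44126100/1518 − 1 ≈ 29068.6 − 1 ≈ 29067.6 → 29068

N ≈ 29,068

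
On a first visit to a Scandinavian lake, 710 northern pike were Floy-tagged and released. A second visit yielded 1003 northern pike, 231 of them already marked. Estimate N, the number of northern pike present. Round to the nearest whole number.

If marked individuals mix randomly, R/C ≈ M/N, giving N ≈ M·C/R.
N = (710 × 1003) / 231 = 712130 / 231 ≈ 3082.8 → 3083

N ≈ 3083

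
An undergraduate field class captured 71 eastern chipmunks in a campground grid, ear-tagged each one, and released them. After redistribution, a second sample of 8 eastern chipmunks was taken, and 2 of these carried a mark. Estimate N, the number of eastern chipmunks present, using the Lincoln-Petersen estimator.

N = 284

The marked fraction in the recapture sample should equal the marked fraction in the population: 2/8 = 71/N.
N = (71 × 8) / 2 = 568 / 2 = 284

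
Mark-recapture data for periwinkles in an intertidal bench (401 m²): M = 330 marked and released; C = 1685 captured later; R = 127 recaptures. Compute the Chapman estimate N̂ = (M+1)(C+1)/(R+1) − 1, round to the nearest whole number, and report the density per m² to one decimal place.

density ≈ 10.9 periwinkles per m²

N̂ = 331·1686/128 − 1 = 558066/128 − 1 ≈ 4358.9 → 4359
Density = N̂ / area = 4359 / 401 ≈ 10.87 → 10.9 per m²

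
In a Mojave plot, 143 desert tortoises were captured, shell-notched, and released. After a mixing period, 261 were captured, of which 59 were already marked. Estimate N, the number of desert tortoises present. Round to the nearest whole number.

N = (143 × 261) / 59 = 37323 / 59 ≈ 632.6 → 633

N ≈ 633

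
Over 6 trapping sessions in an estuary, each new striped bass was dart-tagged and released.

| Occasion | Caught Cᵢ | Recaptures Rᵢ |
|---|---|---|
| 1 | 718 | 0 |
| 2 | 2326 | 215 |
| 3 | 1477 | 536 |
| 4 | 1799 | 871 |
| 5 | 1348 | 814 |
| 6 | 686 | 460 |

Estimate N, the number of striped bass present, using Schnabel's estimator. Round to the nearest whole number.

N ≈ 7788

Marked at large before each occasion: Mᵢ = Σⱼ<ᵢ (Cⱼ − Rⱼ) → M1=0, M2=718, M3=2829, M4=3770, M5=4698, M6=5232
Σ MᵢCᵢ = 0·718 + 718·2326 + 2829·1477 + 3770·1799 + 4698·1348 + 5232·686 = 0 + 1670068 + 4178433 + 6782230 + 6332904 + 3589152 = 22552787
Σ Rᵢ = 0 + 215 + 536 + 871 + 814 + 460 = 2896
N̂ = 22552787 / 2896 ≈ 7787.6 → 7788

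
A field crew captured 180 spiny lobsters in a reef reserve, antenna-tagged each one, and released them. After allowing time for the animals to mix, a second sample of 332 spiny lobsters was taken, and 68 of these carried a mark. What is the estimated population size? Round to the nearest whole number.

N ≈ 879

N = (180 × 332) / 68 = 59760 / 68 ≈ 878.8 → 879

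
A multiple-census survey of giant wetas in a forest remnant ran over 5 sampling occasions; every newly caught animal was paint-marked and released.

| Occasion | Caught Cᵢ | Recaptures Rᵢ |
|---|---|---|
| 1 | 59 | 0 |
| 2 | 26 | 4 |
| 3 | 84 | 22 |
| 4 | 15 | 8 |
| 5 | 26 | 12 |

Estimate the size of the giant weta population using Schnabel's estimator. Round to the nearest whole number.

N ≈ 313

Marked at large before each occasion: Mᵢ = Σⱼ<ᵢ (Cⱼ − Rⱼ) → M1=0, M2=59, M3=81, M4=143, M5=150
Σ MᵢCᵢ = 0·59 + 59·26 + 81·84 + 143·15 + 150·26 = 0 + 1534 + 6804 + 2145 + 3900 = 14383
Σ Rᵢ = 0 + 4 + 22 + 8 + 12 = 46
N̂ = 14383 / 46 ≈ 312.7 → 313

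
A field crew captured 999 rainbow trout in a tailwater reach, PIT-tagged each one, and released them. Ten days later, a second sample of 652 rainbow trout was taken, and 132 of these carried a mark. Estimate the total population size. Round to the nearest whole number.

N ≈ 4934

Lincoln-Petersen assumes M/N = R/C, so N = M·C / R.
N = (999 × 652) / 132 = 651348 / 132 ≈ 4934.45 → 4934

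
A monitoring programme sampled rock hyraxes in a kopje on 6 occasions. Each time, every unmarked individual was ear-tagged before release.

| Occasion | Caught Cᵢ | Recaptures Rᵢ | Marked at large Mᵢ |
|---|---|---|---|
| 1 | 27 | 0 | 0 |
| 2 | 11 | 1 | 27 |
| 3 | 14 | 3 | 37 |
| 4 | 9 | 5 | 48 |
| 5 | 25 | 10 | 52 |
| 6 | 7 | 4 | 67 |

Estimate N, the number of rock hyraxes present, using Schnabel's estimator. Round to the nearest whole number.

N ≈ 131

Σ MᵢCᵢ = 0·27 + 27·11 + 37·14 + 48·9 + 52·25 + 67·7 = 0 + 297 + 518 + 432 + 1300 + 469 = 3016
Σ Rᵢ = 0 + 1 + 3 + 5 + 10 + 4 = 23
N̂ = 3016 / 23 ≈ 131.1 → 131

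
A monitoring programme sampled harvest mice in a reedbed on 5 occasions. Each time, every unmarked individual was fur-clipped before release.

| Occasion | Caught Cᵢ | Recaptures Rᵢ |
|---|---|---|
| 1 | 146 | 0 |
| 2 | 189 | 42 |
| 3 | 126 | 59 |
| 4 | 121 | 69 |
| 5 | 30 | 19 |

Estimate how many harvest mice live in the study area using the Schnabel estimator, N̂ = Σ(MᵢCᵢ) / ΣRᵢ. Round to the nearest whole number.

Marked at large before each occasion: Mᵢ = Σⱼ<ᵢ (Cⱼ − Rⱼ) → M1=0, M2=146, M3=293, M4=360, M5=412
Σ MᵢCᵢ = 0·146 + 146·189 + 293·126 + 360·121 + 412·30 = 0 + 27594 + 36918 + 43560 + 12360 = 120432
Σ Rᵢ = 0 + 42 + 59 + 69 + 19 = 189
N̂ = 120432 / 189 ≈ 637.2 → 637

N ≈ 637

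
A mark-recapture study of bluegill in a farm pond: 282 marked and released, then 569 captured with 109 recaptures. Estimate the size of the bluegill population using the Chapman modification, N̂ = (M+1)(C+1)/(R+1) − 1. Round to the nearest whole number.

N̂ = (282+1)(569+1)/(109+1) − 1 = 283·570/110 − 1
= 161310/110 − 1 ≈ 1466.45 − 1 ≈ 1465.45 → 1465

N ≈ 1465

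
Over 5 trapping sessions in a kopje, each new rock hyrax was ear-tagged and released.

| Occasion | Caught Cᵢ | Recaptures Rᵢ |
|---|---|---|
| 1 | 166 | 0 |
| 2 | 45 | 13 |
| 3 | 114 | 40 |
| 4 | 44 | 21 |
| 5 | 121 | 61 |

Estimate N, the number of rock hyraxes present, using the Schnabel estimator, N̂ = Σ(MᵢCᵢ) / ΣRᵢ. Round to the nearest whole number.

N ≈ 576

Marked at large before each occasion: Mᵢ = Σⱼ<ᵢ (Cⱼ − Rⱼ) → M1=0, M2=166, M3=198, M4=272, M5=295
Σ MᵢCᵢ = 0·166 + 166·45 + 198·114 + 272·44 + 295·121 = 0 + 7470 + 22572 + 11968 + 35695 = 77705
Σ Rᵢ = 0 + 13 + 40 + 21 + 61 = 135
N̂ = 77705 / 135 ≈ 575.6 → 576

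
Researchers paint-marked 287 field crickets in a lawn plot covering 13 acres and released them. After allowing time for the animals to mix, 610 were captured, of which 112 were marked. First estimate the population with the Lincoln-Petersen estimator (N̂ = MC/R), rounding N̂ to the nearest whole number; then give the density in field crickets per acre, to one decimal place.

density ≈ 120.2 field crickets per acre

N̂ = 287·610/112 = 175070/112 ≈ 1563.1 → 1563
Density = N̂ / area = 1563 / 13 ≈ 120.23 → 120.2 per acre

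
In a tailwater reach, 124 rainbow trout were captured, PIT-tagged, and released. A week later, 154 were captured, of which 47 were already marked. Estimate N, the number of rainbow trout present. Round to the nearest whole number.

The marked fraction in the recapture sample should equal the marked fraction in the population: 47/154 = 124/N.
N = (124 × 154) / 47 = 19096 / 47 ≈ 406.3 → 406

N ≈ 406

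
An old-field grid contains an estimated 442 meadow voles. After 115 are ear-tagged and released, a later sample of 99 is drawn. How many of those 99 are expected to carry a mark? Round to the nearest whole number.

Expected recaptures E[R] = M·C / N.
E[R] = 115 × 99 / 442 = 11385 / 442 ≈ 25.8 → 26

expected recaptures ≈ 26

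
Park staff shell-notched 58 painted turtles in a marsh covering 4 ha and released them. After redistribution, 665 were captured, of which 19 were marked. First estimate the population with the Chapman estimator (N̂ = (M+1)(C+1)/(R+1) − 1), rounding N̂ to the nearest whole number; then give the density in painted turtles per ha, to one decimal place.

density ≈ 491.0 painted turtles per ha

N̂ = 59·666/20 − 1 = 39294/20 − 1 ≈ 1963.7 → 1964
Density = N̂ / area = 1964 / 4 = 491.0 per ha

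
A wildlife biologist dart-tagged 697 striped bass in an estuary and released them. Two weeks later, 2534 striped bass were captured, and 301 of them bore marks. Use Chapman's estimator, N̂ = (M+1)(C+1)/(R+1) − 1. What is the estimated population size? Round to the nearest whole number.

N̂ = (697+1)(2534+1)/(301+1) − 1 = 698·2535/302 − 1
= 1769430/302 − 1 ≈ 5859.0 − 1 ≈ 5858.0 → 5858

N ≈ 5858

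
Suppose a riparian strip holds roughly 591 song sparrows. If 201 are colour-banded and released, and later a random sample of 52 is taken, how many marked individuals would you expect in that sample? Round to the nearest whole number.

Expected recaptures E[R] = M·C / N.
E[R] = 201 × 52 / 591 = 10452 / 591 ≈ 17.7 → 18

expected recaptures ≈ 18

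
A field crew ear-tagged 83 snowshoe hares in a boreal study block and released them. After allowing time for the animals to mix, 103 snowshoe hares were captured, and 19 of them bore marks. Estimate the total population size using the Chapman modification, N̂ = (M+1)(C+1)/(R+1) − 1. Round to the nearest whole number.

N ≈ 436

N̂ = (83+1)(103+1)/(19+1) − 1 = 84·104/20 − 1
= 8736/20 − 1 ≈ 436.8 − 1 ≈ 435.8 → 436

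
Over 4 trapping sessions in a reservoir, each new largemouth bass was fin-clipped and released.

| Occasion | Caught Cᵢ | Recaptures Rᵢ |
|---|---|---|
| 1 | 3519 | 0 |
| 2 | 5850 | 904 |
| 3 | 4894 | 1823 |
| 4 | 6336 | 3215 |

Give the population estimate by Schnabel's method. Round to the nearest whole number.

N ≈ 22,737

Marked at large before each occasion: Mᵢ = Σⱼ<ᵢ (Cⱼ − Rⱼ) → M1=0, M2=3519, M3=8465, M4=11536
Σ MᵢCᵢ = 0·3519 + 3519·5850 + 8465·4894 + 11536·6336 = 0 + 20586150 + 41427710 + 73092096 = 135105956
Σ Rᵢ = 0 + 904 + 1823 + 3215 = 5942
N̂ = 135105956 / 5942 ≈ 22737.45 → 22737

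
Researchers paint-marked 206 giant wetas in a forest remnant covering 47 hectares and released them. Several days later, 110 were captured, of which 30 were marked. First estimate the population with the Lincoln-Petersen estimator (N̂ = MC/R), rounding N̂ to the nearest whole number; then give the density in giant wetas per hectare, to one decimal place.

N̂ = 206·110/30 = 22660/30 ≈ 755.3 → 755
Density = N̂ / area = 755 / 47 ≈ 16.06 → 16.1 per hectare

density ≈ 16.1 giant wetas per hectare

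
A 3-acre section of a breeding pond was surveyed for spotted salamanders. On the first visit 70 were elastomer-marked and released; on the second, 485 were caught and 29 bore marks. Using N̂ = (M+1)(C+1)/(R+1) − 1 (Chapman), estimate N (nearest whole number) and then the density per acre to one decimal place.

N̂ = 71·486/30 − 1 = 34506/30 − 1 ≈ 1149.2 → 1149
Density = N̂ / area = 1149 / 3 = 383.0 per acre

density ≈ 383.0 spotted salamanders per acre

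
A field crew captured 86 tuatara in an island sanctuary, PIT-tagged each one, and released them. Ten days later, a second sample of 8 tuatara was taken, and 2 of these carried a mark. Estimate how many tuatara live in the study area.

If marked individuals mix randomly, R/C ≈ M/N, giving N ≈ M·C/R.
N = (86 × 8) / 2 = 688 / 2 = 344

N = 344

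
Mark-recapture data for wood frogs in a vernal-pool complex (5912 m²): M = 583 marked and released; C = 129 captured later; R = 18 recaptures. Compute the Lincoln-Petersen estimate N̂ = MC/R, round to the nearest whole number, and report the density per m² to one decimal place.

density ≈ 0.7 wood frogs per m²

N̂ = 583·129/18 = 75207/18 ≈ 4178.2 → 4178
Density = N̂ / area = 4178 / 5912 ≈ 0.71 → 0.7 per m²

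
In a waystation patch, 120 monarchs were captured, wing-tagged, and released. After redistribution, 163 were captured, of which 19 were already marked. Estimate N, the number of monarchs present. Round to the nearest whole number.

N ≈ 1029

Lincoln-Petersen assumes M/N = R/C, so N = M·C / R.
N = (120 × 163) / 19 = 19560 / 19 ≈ 1029.47 → 1029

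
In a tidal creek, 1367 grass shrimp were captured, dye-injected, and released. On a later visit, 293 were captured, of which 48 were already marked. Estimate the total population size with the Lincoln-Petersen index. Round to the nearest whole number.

The marked fraction in the recapture sample should equal the marked fraction in the population: 48/293 = 1367/N.
N = (1367 × 293) / 48 = 400531 / 48 ≈ 8344.4 → 8344

N ≈ 8344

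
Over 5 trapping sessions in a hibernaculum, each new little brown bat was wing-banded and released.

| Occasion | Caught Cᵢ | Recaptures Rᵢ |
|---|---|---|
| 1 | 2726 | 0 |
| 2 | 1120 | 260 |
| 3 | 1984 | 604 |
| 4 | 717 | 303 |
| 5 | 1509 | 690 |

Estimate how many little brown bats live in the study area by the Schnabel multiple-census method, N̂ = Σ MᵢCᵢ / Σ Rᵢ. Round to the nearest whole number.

N ≈ 11,765

Marked at large before each occasion: Mᵢ = Σⱼ<ᵢ (Cⱼ − Rⱼ) → M1=0, M2=2726, M3=3586, M4=4966, M5=5380
Σ MᵢCᵢ = 0·2726 + 2726·1120 + 3586·1984 + 4966·717 + 5380·1509 = 0 + 3053120 + 7114624 + 3560622 + 8118420 = 21846786
Σ Rᵢ = 0 + 260 + 604 + 303 + 690 = 1857
N̂ = 21846786 / 1857 ≈ 11764.6 → 11765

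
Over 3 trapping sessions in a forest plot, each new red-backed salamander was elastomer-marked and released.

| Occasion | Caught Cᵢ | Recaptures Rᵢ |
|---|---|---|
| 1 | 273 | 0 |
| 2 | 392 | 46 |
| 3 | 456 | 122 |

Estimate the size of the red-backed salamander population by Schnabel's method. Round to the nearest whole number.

Marked at large before each occasion: Mᵢ = Σⱼ<ᵢ (Cⱼ − Rⱼ) → M1=0, M2=273, M3=619
Σ MᵢCᵢ = 0·273 + 273·392 + 619·456 = 0 + 107016 + 282264 = 389280
Σ Rᵢ = 0 + 46 + 122 = 168
N̂ = 389280 / 168 ≈ 2317.1 → 2317

N ≈ 2317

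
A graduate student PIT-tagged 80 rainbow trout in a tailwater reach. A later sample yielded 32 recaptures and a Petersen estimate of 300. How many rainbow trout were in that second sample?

C = 120

From N = M·C/R: C = N·R / M = 300·32 / 80 = 9600 / 80 = 120.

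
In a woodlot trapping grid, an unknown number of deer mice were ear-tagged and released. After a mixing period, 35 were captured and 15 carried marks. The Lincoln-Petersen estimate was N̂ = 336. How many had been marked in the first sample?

M = 144

From N = M·C/R: M = N·R / C = 336·15 / 35 = 5040 / 35 = 144.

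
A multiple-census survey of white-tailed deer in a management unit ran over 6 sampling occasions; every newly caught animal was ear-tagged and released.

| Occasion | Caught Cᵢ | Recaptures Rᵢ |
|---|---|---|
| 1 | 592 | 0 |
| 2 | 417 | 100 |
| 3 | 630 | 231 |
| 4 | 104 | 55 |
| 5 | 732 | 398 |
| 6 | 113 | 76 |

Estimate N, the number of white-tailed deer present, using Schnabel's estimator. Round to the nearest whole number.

N ≈ 2488

Marked at large before each occasion: Mᵢ = Σⱼ<ᵢ (Cⱼ − Rⱼ) → M1=0, M2=592, M3=909, M4=1308, M5=1357, M6=1691
Σ MᵢCᵢ = 0·592 + 592·417 + 909·630 + 1308·104 + 1357·732 + 1691·113 = 0 + 246864 + 572670 + 136032 + 993324 + 191083 = 2139973
Σ Rᵢ = 0 + 100 + 231 + 55 + 398 + 76 = 860
N̂ = 2139973 / 860 ≈ 2488.3 → 2488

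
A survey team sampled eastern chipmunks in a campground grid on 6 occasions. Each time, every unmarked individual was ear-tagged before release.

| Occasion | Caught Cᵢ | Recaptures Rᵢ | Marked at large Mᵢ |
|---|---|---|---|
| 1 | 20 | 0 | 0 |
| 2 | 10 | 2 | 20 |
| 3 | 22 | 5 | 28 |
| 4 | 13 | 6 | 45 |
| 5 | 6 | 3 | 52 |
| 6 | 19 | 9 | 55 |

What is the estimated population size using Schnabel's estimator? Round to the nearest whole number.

Σ MᵢCᵢ = 0·20 + 20·10 + 28·22 + 45·13 + 52·6 + 55·19 = 0 + 200 + 616 + 585 + 312 + 1045 = 2758
Σ Rᵢ = 0 + 2 + 5 + 6 + 3 + 9 = 25
N̂ = 2758 / 25 ≈ 110.3 → 110

N ≈ 110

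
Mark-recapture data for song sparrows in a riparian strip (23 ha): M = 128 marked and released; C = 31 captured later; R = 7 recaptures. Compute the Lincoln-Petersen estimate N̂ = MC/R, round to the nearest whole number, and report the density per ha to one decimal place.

N̂ = 128·31/7 = 3968/7 ≈ 566.9 → 567
Density = N̂ / area = 567 / 23 ≈ 24.65 → 24.7 per ha

density ≈ 24.7 song sparrows per ha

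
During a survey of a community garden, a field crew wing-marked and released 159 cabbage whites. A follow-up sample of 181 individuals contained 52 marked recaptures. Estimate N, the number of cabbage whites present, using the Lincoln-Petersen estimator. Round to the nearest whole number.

N = (159 × 181) / 52 = 28779 / 52 ≈ 553.4 → 553

N ≈ 553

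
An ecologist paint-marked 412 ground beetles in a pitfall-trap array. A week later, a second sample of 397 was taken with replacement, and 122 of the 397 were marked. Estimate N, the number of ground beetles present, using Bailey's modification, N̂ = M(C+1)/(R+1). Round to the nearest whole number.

N ≈ 1333

N̂ = 412·(397+1)/(122+1) = 412·398/123 = 163976/123 ≈ 1333.1 → 1333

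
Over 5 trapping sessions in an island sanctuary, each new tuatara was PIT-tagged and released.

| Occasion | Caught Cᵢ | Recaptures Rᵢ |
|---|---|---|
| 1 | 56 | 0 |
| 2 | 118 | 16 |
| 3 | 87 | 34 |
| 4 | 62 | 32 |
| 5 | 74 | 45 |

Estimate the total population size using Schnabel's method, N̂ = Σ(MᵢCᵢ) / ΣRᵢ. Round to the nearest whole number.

N ≈ 404

Marked at large before each occasion: Mᵢ = Σⱼ<ᵢ (Cⱼ − Rⱼ) → M1=0, M2=56, M3=158, M4=211, M5=241
Σ MᵢCᵢ = 0·56 + 56·118 + 158·87 + 211·62 + 241·74 = 0 + 6608 + 13746 + 13082 + 17834 = 51270
Σ Rᵢ = 0 + 16 + 34 + 32 + 45 = 127
N̂ = 51270 / 127 ≈ 403.7 → 404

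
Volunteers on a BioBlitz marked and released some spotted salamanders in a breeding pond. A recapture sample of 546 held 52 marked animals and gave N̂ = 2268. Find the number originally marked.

From N = M·C/R: M = N·R / C = 2268·52 / 546 = 117936 / 546 = 216.

M = 216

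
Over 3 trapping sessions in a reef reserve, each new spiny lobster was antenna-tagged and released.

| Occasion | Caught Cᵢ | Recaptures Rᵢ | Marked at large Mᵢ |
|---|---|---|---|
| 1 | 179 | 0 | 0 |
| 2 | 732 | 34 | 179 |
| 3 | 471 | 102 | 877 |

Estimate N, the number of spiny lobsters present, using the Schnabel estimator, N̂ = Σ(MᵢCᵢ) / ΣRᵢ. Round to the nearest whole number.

Σ MᵢCᵢ = 0·179 + 179·732 + 877·471 = 0 + 131028 + 413067 = 544095
Σ Rᵢ = 0 + 34 + 102 = 136
N̂ = 544095 / 136 ≈ 4000.7 → 4001

N ≈ 4001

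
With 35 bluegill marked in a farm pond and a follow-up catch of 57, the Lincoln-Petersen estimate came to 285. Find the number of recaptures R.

R = 7

From N = M·C/R: R = M·C / N = 35·57 / 285 = 1995 / 285 = 7.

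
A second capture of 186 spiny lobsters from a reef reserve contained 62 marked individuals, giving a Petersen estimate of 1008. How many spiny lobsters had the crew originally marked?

From N = M·C/R: M = N·R / C = 1008·62 / 186 = 62496 / 186 = 336.

M = 336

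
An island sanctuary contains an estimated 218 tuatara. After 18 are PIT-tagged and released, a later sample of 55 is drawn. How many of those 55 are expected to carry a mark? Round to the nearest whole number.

The marked fraction of the population is 18/218, so in a sample of 55 expect C·(M/N) marked.
E[R] = 18 × 55 / 218 = 990 / 218 ≈ 4.5 → 5

expected recaptures ≈ 5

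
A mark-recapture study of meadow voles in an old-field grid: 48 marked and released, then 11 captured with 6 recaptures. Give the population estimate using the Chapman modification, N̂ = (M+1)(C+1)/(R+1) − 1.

N = 83

N̂ = (48+1)(11+1)/(6+1) − 1 = 49·12/7 − 1
= 588/7 − 1 = 84 − 1 = 83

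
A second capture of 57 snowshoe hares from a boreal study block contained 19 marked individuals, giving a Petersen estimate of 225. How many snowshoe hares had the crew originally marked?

M = 75

From N = M·C/R: M = N·R / C = 225·19 / 57 = 4275 / 57 = 75.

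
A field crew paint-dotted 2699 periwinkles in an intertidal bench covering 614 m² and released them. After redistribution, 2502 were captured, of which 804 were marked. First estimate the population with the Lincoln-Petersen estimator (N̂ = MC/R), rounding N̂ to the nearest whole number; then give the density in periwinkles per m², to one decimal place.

N̂ = 2699·2502/804 = 6752898/804 ≈ 8399.1 → 8399
Density = N̂ / area = 8399 / 614 ≈ 13.68 → 13.7 per m²

density ≈ 13.7 periwinkles per m²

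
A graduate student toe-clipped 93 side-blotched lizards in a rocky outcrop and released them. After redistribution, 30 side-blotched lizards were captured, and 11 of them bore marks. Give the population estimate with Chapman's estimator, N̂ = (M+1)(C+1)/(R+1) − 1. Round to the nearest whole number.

N̂ = (93+1)(30+1)/(11+1) − 1 = 94·31/12 − 1
= 2914/12 − 1 ≈ 242.8 − 1 ≈ 241.8 → 242

N ≈ 242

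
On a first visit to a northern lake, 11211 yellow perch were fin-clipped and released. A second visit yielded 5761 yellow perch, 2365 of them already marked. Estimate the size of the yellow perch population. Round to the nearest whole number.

N = (11211 × 5761) / 2365 = 64586571 / 2365 ≈ 27309.3 → 27309

N ≈ 27,309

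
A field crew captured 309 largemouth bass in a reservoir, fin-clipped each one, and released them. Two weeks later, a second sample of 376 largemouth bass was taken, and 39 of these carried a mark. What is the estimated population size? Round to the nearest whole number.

N ≈ 2979

If marked individuals mix randomly, R/C ≈ M/N, giving N ≈ M·C/R.
N = (309 × 376) / 39 = 116184 / 39 ≈ 2979.1 → 2979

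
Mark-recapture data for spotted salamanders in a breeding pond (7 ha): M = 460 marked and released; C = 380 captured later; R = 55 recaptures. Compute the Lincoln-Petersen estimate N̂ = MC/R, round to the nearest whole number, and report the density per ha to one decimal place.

N̂ = 460·380/55 = 174800/55 ≈ 3178.2 → 3178
Density = N̂ / area = 3178 / 7 = 454.0 per ha

density ≈ 454.0 spotted salamanders per ha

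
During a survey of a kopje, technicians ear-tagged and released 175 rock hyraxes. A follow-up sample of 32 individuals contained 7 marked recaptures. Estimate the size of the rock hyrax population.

The marked fraction in the recapture sample should equal the marked fraction in the population: 7/32 = 175/N.
N = (175 × 32) / 7 = 5600 / 7 = 800

N = 800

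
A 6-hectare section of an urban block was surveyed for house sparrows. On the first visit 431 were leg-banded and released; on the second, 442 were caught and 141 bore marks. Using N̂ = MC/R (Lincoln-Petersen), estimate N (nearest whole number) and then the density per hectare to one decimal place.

density ≈ 225.2 house sparrows per hectare

N̂ = 431·442/141 = 190502/141 ≈ 1351.1 → 1351
Density = N̂ / area = 1351 / 6 ≈ 225.17 → 225.2 per hectare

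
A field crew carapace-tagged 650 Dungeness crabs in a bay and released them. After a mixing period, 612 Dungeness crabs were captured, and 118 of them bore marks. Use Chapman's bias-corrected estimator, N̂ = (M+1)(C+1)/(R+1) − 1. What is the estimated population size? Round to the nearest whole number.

N ≈ 3352

N̂ = (650+1)(612+1)/(118+1) − 1 = 651·613/119 − 1
= 399063/119 − 1 ≈ 3353.47 − 1 ≈ 3352.47 → 3352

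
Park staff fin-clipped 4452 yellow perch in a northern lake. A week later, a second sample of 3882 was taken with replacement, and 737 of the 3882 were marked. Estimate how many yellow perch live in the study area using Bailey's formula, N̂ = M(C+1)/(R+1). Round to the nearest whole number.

N̂ = 4452·(3882+1)/(737+1) = 4452·3883/738 = 17287116/738 ≈ 23424.3 → 23424

N ≈ 23,424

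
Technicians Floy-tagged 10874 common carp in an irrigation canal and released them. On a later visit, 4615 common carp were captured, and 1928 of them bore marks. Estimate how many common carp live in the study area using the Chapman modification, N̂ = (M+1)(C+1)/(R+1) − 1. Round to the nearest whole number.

N ≈ 26,022

N̂ = (10874+1)(4615+1)/(1928+1) − 1 = 10875·4616/1929 − 1
= 50199000/1929 − 1 ≈ 26023.3 − 1 ≈ 26022.3 → 26022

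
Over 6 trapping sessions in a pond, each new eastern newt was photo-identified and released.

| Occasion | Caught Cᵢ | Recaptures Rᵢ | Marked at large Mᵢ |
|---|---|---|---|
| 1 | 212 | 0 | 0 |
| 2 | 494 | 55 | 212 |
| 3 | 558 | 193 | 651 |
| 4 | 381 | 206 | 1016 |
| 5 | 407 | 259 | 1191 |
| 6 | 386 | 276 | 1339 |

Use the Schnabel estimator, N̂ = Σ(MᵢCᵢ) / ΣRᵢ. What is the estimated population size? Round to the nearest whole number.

Σ MᵢCᵢ = 0·212 + 212·494 + 651·558 + 1016·381 + 1191·407 + 1339·386 = 0 + 104728 + 363258 + 387096 + 484737 + 516854 = 1856673
Σ Rᵢ = 0 + 55 + 193 + 206 + 259 + 276 = 989
N̂ = 1856673 / 989 ≈ 1877.3 → 1877

N ≈ 1877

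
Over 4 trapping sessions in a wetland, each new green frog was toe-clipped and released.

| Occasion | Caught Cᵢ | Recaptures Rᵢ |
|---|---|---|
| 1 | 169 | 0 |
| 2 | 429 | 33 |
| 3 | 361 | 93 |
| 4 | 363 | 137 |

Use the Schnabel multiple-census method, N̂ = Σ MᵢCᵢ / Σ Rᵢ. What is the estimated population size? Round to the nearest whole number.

Marked at large before each occasion: Mᵢ = Σⱼ<ᵢ (Cⱼ − Rⱼ) → M1=0, M2=169, M3=565, M4=833
Σ MᵢCᵢ = 0·169 + 169·429 + 565·361 + 833·363 = 0 + 72501 + 203965 + 302379 = 578845
Σ Rᵢ = 0 + 33 + 93 + 137 = 263
N̂ = 578845 / 263 ≈ 2200.9 → 2201

N ≈ 2201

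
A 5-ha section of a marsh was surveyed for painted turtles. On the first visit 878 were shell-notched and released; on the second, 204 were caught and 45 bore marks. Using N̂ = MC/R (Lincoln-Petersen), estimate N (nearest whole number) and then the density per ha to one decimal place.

density ≈ 796.0 painted turtles per ha

N̂ = 878·204/45 = 179112/45 ≈ 3980.3 → 3980
Density = N̂ / area = 3980 / 5 = 796.0 per ha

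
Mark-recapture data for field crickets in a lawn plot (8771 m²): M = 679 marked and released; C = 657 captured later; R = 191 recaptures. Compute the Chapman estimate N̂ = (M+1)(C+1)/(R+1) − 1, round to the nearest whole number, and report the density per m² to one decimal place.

N̂ = 680·658/192 − 1 = 447440/192 − 1 ≈ 2329.4 → 2329
Density = N̂ / area = 2329 / 8771 ≈ 0.27 → 0.3 per m²

density ≈ 0.3 field crickets per m²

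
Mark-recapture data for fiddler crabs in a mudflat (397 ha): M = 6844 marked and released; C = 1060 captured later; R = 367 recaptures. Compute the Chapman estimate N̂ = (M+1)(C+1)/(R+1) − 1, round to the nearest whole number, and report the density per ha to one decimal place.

density ≈ 49.7 fiddler crabs per ha

N̂ = 6845·1061/368 − 1 = 7262545/368 − 1 ≈ 19734.2 → 19734
Density = N̂ / area = 19734 / 397 ≈ 49.71 → 49.7 per ha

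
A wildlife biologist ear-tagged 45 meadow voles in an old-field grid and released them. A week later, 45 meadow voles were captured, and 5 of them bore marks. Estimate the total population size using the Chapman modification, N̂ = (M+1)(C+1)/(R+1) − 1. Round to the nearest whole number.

N̂ = (45+1)(45+1)/(5+1) − 1 = 46·46/6 − 1
= 2116/6 − 1 ≈ 352.7 − 1 ≈ 351.7 → 352

N ≈ 352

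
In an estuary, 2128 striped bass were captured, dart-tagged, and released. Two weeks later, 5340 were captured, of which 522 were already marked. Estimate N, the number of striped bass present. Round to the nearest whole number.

N ≈ 21,769

Lincoln-Petersen assumes M/N = R/C, so N = M·C / R.
N = (2128 × 5340) / 522 = 11363520 / 522 ≈ 21769.2 → 21769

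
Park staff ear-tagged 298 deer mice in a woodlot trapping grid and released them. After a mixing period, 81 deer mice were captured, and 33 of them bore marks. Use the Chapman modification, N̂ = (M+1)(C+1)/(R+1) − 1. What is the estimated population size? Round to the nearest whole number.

N ≈ 720

N̂ = (298+1)(81+1)/(33+1) − 1 = 299·82/34 − 1
= 24518/34 − 1 ≈ 721.1 − 1 ≈ 720.1 → 720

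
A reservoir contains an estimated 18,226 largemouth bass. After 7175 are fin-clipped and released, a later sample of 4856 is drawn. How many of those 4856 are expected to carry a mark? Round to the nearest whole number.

Expected recaptures E[R] = M·C / N.
E[R] = 7175 × 4856 / 18226 = 34841800 / 18226 ≈ 1911.7 → 1912

expected recaptures ≈ 1912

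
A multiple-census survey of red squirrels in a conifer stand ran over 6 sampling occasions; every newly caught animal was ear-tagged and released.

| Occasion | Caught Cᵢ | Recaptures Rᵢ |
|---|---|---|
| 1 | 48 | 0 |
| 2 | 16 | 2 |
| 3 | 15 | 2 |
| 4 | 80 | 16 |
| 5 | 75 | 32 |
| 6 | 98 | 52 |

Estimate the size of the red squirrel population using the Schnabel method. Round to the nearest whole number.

N ≈ 346

Marked at large before each occasion: Mᵢ = Σⱼ<ᵢ (Cⱼ − Rⱼ) → M1=0, M2=48, M3=62, M4=75, M5=139, M6=182
Σ MᵢCᵢ = 0·48 + 48·16 + 62·15 + 75·80 + 139·75 + 182·98 = 0 + 768 + 930 + 6000 + 10425 + 17836 = 35959
Σ Rᵢ = 0 + 2 + 2 + 16 + 32 + 52 = 104
N̂ = 35959 / 104 ≈ 345.8 → 346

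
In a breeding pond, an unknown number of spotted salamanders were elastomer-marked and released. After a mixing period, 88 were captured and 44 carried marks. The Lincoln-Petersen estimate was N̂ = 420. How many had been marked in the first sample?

M = 210

From N = M·C/R: M = N·R / C = 420·44 / 88 = 18480 / 88 = 210.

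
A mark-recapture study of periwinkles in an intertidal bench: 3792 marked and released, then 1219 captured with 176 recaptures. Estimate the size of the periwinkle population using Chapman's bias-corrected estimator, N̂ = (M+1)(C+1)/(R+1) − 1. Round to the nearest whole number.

N̂ = (3792+1)(1219+1)/(176+1) − 1 = 3793·1220/177 − 1
= 4627460/177 − 1 ≈ 26143.8 − 1 ≈ 26142.8 → 26143

N ≈ 26,143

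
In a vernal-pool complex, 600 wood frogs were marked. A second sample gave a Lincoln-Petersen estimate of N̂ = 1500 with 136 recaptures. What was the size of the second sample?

C = 340

From N = M·C/R: C = N·R / M = 1500·136 / 600 = 204000 / 600 = 340.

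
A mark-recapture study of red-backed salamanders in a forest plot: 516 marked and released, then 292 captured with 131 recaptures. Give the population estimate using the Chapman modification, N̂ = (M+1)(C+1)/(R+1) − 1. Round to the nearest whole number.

N̂ = (516+1)(292+1)/(131+1) − 1 = 517·293/132 − 1
= 151481/132 − 1 ≈ 1147.6 − 1 ≈ 1146.6 → 1147

N ≈ 1147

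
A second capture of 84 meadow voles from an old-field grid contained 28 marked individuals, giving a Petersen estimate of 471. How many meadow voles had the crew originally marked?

From N = M·C/R: M = N·R / C = 471·28 / 84 = 13188 / 84 = 157.

M = 157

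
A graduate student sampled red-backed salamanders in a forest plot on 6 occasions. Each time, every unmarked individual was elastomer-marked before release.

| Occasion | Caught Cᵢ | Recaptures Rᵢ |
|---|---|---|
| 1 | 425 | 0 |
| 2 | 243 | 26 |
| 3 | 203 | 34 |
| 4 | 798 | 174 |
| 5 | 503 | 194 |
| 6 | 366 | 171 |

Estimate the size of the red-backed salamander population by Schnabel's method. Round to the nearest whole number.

Marked at large before each occasion: Mᵢ = Σⱼ<ᵢ (Cⱼ − Rⱼ) → M1=0, M2=425, M3=642, M4=811, M5=1435, M6=1744
Σ MᵢCᵢ = 0·425 + 425·243 + 642·203 + 811·798 + 1435·503 + 1744·366 = 0 + 103275 + 130326 + 647178 + 721805 + 638304 = 2240888
Σ Rᵢ = 0 + 26 + 34 + 174 + 194 + 171 = 599
N̂ = 2240888 / 599 ≈ 3741.0 → 3741

N ≈ 3741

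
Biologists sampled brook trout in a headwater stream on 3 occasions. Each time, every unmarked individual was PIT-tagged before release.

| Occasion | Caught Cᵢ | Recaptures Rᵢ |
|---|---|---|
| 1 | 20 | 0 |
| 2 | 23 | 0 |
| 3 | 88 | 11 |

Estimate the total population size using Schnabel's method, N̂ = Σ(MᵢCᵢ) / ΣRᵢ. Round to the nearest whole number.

Marked at large before each occasion: Mᵢ = Σⱼ<ᵢ (Cⱼ − Rⱼ) → M1=0, M2=20, M3=43
Σ MᵢCᵢ = 0·20 + 20·23 + 43·88 = 0 + 460 + 3784 = 4244
Σ Rᵢ = 0 + 0 + 11 = 11
N̂ = 4244 / 11 ≈ 385.8 → 386

N ≈ 386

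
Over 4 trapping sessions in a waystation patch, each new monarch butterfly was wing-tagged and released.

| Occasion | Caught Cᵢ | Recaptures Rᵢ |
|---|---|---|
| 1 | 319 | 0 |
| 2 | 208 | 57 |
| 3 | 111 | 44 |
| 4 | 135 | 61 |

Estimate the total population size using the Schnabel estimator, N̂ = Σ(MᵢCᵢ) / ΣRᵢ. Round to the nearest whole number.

Marked at large before each occasion: Mᵢ = Σⱼ<ᵢ (Cⱼ − Rⱼ) → M1=0, M2=319, M3=470, M4=537
Σ MᵢCᵢ = 0·319 + 319·208 + 470·111 + 537·135 = 0 + 66352 + 52170 + 72495 = 191017
Σ Rᵢ = 0 + 57 + 44 + 61 = 162
N̂ = 191017 / 162 ≈ 1179.1 → 1179

N ≈ 1179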